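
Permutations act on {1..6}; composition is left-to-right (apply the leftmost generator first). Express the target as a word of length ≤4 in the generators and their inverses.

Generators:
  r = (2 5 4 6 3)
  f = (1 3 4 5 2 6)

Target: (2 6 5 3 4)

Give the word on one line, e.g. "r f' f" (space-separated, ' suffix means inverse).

  after r': (2 3 6 4 5)
  after r': (2 6 5 3 4)

r' r'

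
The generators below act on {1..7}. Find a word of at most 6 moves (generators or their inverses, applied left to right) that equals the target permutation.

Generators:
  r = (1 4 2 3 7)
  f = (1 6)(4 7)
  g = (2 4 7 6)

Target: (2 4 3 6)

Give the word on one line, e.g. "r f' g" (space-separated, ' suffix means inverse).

f r' f' g'

  after f: (1 6)(4 7)
  after r': (1 6 7)(2 4 3)
  after f': (2 7 6 4 3)
  after g': (2 4 3 6)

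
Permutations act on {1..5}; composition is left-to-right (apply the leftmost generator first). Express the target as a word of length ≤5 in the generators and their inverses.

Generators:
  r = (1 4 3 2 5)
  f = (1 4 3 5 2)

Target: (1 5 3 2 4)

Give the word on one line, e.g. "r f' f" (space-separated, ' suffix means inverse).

  after r: (1 4 3 2 5)
  after f': (2 3 5)
  after r': (1 5 3 2 4)

r f' r'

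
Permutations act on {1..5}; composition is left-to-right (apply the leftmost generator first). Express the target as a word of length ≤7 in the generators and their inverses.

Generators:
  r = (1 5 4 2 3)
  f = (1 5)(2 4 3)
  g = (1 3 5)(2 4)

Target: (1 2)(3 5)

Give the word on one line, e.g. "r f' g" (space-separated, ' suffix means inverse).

f' f' r r r

  after f': (1 5)(2 3 4)
  after f': (2 4 3)
  after r: (1 5 4)
  after r: (1 4 5 2 3)
  after r: (1 2)(3 5)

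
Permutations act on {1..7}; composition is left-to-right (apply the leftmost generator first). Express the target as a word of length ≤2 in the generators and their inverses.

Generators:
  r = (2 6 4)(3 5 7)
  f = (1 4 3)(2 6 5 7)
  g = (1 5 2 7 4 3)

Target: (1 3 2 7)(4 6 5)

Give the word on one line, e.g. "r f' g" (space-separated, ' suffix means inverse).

  after r': (2 4 6)(3 7 5)
  after g': (1 3 2 7)(4 6 5)

r' g'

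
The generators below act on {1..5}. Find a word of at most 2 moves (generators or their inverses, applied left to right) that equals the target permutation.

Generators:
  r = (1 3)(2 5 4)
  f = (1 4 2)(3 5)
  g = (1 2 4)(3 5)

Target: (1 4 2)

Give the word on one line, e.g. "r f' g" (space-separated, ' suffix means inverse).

f' f'

  after f': (1 2 4)(3 5)
  after f': (1 4 2)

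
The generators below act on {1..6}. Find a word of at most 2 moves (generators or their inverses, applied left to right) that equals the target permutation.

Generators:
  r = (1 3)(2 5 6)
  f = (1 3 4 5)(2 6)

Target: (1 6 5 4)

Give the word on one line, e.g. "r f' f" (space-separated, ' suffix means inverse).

  after f': (1 5 4 3)(2 6)
  after r: (1 6 5 4)

f' r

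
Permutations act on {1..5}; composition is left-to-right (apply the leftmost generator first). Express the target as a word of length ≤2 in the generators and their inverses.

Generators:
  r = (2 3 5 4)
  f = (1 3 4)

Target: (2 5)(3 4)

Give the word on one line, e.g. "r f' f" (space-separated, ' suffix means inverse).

r r

  after r: (2 3 5 4)
  after r: (2 5)(3 4)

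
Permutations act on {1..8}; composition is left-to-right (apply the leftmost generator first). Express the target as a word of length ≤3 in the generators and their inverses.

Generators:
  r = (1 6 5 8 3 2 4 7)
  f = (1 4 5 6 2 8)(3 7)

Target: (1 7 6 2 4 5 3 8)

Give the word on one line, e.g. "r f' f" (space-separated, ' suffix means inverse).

f' r f'

  after f': (1 8 2 6 5 4)(3 7)
  after r: (1 3)(2 5 7)(4 6 8)
  after f': (1 7 6 2 4 5 3 8)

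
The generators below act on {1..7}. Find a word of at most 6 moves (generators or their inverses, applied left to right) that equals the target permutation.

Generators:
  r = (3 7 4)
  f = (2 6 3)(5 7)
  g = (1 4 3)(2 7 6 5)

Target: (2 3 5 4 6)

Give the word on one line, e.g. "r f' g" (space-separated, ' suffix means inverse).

  after f: (2 6 3)(5 7)
  after f: (2 3 6)
  after f: (5 7)
  after r: (3 7 5 4)
  after f': (2 3 5 4 6)

f f f r f'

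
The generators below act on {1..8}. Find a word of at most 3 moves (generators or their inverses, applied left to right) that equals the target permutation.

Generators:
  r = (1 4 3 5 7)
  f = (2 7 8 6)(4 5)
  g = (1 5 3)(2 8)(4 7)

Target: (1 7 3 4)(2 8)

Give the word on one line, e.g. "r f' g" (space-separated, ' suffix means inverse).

  after g: (1 5 3)(2 8)(4 7)
  after r: (1 7 3 4)(2 8)

g r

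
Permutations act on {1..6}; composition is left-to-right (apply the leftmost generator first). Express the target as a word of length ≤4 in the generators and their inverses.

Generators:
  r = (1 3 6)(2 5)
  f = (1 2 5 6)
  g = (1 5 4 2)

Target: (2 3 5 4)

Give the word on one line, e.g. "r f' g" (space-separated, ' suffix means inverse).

g r f'

  after g: (1 5 4 2)
  after r: (1 2 3 6)(4 5)
  after f': (2 3 5 4)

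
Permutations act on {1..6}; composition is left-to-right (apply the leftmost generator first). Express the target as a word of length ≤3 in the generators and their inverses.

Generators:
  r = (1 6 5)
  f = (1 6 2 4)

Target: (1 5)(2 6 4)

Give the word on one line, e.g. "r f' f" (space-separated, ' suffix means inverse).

r' f'

  after r': (1 5 6)
  after f': (1 5)(2 6 4)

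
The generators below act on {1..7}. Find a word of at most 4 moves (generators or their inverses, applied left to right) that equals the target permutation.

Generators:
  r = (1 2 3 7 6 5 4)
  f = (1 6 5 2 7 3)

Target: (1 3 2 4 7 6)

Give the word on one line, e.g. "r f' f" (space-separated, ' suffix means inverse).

r f r'

  after r: (1 2 3 7 6 5 4)
  after f: (1 7 5 4 6 2)
  after r': (1 3 2 4 7 6)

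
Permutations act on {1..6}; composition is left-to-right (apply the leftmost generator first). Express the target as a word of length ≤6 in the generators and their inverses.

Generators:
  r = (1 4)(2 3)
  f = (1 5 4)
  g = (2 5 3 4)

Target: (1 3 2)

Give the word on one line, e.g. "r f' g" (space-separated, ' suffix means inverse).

  after g': (2 4 3 5)
  after f': (1 4 3)(2 5)
  after f': (1 5 2)(3 4)
  after g: (1 3 2)

g' f' f' g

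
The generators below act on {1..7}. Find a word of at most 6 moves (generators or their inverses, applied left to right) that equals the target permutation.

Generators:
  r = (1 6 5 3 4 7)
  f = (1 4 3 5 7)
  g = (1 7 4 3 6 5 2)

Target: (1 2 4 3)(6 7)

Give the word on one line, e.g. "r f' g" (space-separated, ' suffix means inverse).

f f f g f

  after f: (1 4 3 5 7)
  after f: (1 3 7 4 5)
  after f: (1 5 4 7 3)
  after g: (1 2)(3 7 6 5)
  after f: (1 2 4 3)(6 7)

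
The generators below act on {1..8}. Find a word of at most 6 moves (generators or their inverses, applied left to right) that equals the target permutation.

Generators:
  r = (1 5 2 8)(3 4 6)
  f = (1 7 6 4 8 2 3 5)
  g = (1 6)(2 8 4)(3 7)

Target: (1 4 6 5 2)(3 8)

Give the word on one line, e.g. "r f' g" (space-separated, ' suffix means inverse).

  after f': (1 5 3 2 8 4 6 7)
  after f': (1 3 8 6)(2 4 7 5)
  after f': (1 2 6 5 8 7 3 4)
  after g': (1 4 6 5 2)(3 8)

f' f' f' g'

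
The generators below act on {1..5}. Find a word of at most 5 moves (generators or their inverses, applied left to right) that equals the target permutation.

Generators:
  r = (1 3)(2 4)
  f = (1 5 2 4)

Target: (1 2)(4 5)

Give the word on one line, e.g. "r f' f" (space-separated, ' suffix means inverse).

f' f' r r

  after f': (1 4 2 5)
  after f': (1 2)(4 5)
  after r: (1 4 5 2 3)
  after r: (1 2)(4 5)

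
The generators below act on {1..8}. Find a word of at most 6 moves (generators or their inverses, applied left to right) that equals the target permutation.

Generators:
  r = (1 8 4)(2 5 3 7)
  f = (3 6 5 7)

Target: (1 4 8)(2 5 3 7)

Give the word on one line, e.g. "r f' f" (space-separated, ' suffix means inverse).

r' f r f r'

  after r': (1 4 8)(2 7 3 5)
  after f: (1 4 8)(2 3 7 6 5)
  after r: (2 7 6 3)
  after f: (2 3)(5 7)
  after r': (1 4 8)(2 5 3 7)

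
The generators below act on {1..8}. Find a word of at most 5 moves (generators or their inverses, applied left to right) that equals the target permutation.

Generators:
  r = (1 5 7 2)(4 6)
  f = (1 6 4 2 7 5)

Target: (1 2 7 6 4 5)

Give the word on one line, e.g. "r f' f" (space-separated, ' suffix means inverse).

  after r: (1 5 7 2)(4 6)
  after f': (1 7 4)(2 5)
  after r: (1 2 7 6 4 5)

r f' r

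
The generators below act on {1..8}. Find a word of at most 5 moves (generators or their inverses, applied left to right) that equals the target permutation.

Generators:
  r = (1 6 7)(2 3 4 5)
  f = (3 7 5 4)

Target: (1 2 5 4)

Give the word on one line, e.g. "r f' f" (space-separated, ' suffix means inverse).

  after r': (1 7 6)(2 5 4 3)
  after f: (1 5 3 2 4 7 6)
  after r: (1 2 5 4)

r' f r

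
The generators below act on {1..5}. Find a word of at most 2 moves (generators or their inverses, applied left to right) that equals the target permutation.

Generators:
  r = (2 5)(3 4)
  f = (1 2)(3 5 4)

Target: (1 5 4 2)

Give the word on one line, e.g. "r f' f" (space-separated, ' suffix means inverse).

  after f': (1 2)(3 4 5)
  after r: (1 5 4 2)

f' r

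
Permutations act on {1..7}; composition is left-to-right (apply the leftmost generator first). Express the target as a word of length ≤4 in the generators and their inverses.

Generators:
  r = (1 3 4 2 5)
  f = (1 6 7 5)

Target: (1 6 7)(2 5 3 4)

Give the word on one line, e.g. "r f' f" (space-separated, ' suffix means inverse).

f r

  after f: (1 6 7 5)
  after r: (1 6 7)(2 5 3 4)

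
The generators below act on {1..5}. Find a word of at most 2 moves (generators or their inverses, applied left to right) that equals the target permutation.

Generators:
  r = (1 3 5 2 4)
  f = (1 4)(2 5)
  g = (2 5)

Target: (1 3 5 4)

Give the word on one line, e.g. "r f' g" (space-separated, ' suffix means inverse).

  after g: (2 5)
  after r: (1 3 5 4)

g r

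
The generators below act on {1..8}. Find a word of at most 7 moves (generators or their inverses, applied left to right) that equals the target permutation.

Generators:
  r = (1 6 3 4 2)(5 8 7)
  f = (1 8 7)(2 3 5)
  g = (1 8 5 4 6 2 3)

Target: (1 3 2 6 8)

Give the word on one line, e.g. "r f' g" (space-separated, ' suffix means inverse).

g' r' r' r' g

  after g': (1 3 2 6 4 5 8)
  after r': (1 6 3 4 7 8 2)
  after r': (4 8)(5 7)
  after r': (1 2 4 5 8 3 6)
  after g: (1 3 2 6 8)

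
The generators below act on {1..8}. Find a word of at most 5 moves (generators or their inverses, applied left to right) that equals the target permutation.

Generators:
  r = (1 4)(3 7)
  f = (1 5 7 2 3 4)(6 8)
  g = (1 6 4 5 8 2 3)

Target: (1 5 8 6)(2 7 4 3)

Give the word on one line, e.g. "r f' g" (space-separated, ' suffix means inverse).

  after g': (1 3 2 8 5 4 6)
  after r: (1 7 3 2 8 5)(4 6)
  after g: (1 7)(5 6)
  after f': (1 5 8 6)(2 7 4 3)

g' r g f'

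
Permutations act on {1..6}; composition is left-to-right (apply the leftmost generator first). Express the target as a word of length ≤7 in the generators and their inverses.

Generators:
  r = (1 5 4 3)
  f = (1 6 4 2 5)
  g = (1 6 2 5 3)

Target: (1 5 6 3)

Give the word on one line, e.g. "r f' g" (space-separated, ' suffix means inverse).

  after f: (1 6 4 2 5)
  after g': (3 5)(4 6)
  after r': (1 3)(4 6 5)
  after g: (2 5 4)(3 6)
  after f': (1 5 6 3)

f g' r' g f'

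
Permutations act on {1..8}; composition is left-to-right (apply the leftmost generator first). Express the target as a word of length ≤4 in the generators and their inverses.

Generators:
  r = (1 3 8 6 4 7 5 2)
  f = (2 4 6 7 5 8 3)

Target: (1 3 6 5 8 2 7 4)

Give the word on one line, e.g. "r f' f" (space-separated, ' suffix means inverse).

  after r': (1 2 5 7 4 6 8 3)
  after r': (1 5 4 8)(2 7 6 3)
  after f: (1 8)(2 5 6)(3 4)
  after r': (1 3 6 5 8 2 7 4)

r' r' f r'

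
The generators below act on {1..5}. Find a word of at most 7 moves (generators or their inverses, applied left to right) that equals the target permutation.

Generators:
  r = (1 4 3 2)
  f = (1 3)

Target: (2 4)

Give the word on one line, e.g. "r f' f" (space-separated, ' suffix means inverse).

  after r: (1 4 3 2)
  after r: (1 3)(2 4)
  after f: (2 4)
  after f: (1 3)(2 4)
  after f: (2 4)

r r f f f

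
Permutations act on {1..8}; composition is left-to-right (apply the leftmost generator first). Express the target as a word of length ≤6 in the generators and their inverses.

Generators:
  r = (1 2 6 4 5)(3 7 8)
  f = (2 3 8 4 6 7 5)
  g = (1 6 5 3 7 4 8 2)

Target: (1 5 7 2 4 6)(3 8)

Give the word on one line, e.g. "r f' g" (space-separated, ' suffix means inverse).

r' g' f r' g'

  after r': (1 5 4 6 2)(3 8 7)
  after g': (1 6 8 3 4)(5 7)
  after f: (1 7 2 3 6 4)
  after r': (1 3 2 8 7)(4 5)
  after g': (1 5 7 2 4 6)(3 8)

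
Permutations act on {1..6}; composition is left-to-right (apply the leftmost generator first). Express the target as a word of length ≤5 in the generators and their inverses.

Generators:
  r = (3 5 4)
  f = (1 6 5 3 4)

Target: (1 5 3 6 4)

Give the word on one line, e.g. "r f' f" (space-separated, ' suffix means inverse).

r' f' r f'

  after r': (3 4 5)
  after f': (1 4 6)
  after r: (1 3 5 4 6)
  after f': (1 5 3 6 4)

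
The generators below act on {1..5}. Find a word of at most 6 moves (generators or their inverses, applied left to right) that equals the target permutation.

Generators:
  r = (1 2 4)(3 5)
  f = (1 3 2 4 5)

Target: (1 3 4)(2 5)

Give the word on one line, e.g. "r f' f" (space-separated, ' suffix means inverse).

r r f r

  after r: (1 2 4)(3 5)
  after r: (1 4 2)
  after f: (1 5)(2 3)
  after r: (1 3 4)(2 5)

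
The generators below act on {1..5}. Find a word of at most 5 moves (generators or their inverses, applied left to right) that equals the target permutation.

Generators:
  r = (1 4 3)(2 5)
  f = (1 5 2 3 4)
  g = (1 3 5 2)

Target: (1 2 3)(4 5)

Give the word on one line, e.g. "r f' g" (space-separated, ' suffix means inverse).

  after g': (1 2 5 3)
  after f: (1 3 5 4)
  after g: (1 5 4 3 2)
  after g: (1 2 3)(4 5)

g' f g g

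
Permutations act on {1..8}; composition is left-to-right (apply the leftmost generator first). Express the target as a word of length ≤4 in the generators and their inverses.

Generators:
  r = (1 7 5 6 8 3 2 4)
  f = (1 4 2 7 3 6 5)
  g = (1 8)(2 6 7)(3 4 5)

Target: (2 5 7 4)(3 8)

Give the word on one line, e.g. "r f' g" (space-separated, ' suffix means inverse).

  after g': (1 8)(2 7 6)(3 5 4)
  after f: (1 8 4 6 7 5 2 3)
  after g': (2 5 7 4)(3 8)

g' f g'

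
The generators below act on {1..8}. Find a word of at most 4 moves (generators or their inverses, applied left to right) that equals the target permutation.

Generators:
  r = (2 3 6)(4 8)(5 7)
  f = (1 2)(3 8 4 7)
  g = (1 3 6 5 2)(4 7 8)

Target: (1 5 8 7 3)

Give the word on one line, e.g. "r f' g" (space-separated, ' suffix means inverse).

r g' g'

  after r: (2 3 6)(4 8)(5 7)
  after g': (1 2)(4 7 6 5)
  after g': (1 5 8 7 3)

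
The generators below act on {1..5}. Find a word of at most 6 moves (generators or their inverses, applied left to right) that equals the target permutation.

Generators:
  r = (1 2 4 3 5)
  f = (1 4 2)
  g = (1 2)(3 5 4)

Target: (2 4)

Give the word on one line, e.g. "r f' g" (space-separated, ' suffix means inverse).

f' f' g' r

  after f': (1 2 4)
  after f': (1 4 2)
  after g': (1 5 3 4)
  after r: (2 4)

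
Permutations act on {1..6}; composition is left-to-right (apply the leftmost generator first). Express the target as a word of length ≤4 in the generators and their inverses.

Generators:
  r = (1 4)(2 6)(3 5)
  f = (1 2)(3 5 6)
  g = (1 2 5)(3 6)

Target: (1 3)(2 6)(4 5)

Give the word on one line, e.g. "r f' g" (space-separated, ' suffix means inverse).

  after g: (1 2 5)(3 6)
  after r: (1 6 5 4)(2 3)
  after g': (1 3)(2 6)(4 5)

g r g'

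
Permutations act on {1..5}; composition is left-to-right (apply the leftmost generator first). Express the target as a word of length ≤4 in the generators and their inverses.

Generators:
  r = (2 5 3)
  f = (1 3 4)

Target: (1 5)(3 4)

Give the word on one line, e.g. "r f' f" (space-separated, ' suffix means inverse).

  after f': (1 4 3)
  after r: (1 4 2 5 3)
  after f': (1 3 4 2 5)
  after r': (1 5)(3 4)

f' r f' r'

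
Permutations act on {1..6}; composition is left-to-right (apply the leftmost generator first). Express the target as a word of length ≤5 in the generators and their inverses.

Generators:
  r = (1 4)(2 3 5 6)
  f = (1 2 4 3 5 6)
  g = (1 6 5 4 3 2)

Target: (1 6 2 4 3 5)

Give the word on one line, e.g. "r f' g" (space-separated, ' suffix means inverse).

r r g

  after r: (1 4)(2 3 5 6)
  after r: (2 5)(3 6)
  after g: (1 6 2 4 3 5)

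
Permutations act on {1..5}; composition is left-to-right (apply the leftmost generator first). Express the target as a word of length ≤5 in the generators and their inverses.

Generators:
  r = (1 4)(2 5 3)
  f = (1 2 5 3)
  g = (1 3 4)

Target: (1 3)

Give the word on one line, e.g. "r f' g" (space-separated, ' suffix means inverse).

  after r: (1 4)(2 5 3)
  after r: (2 3 5)
  after r: (1 4)
  after r: (2 5 3)
  after f': (1 3)

r r r r f'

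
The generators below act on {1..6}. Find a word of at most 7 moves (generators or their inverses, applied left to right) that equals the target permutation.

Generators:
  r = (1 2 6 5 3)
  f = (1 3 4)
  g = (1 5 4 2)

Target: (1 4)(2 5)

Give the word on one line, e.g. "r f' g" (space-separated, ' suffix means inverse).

g' f f f g'

  after g': (1 2 4 5)
  after f: (1 2)(3 4 5)
  after f: (1 2 3)(4 5)
  after f: (1 2 4 5)
  after g': (1 4)(2 5)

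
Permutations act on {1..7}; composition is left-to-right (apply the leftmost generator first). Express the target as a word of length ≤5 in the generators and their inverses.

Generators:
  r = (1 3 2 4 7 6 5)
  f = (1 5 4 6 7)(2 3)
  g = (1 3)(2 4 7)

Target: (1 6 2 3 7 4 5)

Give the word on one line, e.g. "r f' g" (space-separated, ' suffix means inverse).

g' g' f' r g

  after g': (1 3)(2 7 4)
  after g': (2 4 7)
  after f': (1 7 3 2 5)(4 6)
  after r: (1 6 7 2)(3 4 5)
  after g: (1 6 2 3 7 4 5)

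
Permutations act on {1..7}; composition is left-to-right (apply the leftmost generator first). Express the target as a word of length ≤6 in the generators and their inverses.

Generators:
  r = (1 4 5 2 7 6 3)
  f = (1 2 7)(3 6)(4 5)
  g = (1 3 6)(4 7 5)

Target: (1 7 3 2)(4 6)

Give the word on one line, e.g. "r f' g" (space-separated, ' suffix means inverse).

  after r': (1 3 6 7 2 5 4)
  after g: (1 6 5 7 2 4 3)
  after f: (1 3 2 5)(4 6)
  after f: (1 6 5 2 4 3 7)
  after r': (1 7 3 2)(4 6)

r' g f f r'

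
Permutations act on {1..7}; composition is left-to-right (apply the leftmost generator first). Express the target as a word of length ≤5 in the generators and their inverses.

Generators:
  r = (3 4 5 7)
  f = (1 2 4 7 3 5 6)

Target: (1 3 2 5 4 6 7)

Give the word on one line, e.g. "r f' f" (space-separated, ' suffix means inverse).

f' f' f'

  after f': (1 6 5 3 7 4 2)
  after f': (1 5 7 2 6 3 4)
  after f': (1 3 2 5 4 6 7)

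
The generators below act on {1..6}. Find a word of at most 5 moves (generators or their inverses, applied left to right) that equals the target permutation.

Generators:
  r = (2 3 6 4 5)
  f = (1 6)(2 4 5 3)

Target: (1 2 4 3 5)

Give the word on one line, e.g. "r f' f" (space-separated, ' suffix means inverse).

  after f': (1 6)(2 3 5 4)
  after f': (2 5)(3 4)
  after f': (1 6)(2 4 5 3)
  after r: (1 4 2 5 6)
  after f': (1 2 4 3 5)

f' f' f' r f'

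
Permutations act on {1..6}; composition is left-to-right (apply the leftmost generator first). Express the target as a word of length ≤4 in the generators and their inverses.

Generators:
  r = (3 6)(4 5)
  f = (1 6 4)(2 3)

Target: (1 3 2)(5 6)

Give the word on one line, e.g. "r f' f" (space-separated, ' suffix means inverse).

f r f f

  after f: (1 6 4)(2 3)
  after r: (1 3 2 6 5 4)
  after f: (1 2 4 6 5)
  after f: (1 3 2)(5 6)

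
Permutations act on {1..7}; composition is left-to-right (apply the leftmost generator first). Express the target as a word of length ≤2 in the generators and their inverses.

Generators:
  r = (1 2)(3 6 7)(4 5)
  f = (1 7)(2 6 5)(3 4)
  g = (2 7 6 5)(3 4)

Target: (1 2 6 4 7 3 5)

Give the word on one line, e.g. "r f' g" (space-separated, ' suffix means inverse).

g r'

  after g: (2 7 6 5)(3 4)
  after r': (1 2 6 4 7 3 5)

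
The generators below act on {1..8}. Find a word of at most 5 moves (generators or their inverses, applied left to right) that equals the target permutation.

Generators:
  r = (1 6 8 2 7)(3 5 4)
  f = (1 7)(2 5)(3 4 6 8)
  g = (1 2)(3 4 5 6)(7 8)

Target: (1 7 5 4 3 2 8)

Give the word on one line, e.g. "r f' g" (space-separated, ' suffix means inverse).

  after g': (1 2)(3 6 5 4)(7 8)
  after r': (1 8 2 7 6 3)
  after g': (1 7 5 4 3 2 8)

g' r' g'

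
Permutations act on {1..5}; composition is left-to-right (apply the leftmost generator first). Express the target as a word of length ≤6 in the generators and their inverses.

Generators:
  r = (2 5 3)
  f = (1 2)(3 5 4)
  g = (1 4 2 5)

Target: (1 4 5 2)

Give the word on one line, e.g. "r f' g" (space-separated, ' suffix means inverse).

  after g: (1 4 2 5)
  after f: (1 3 5 2 4)
  after r': (1 5 3 2 4)
  after r': (1 2 4)
  after g': (1 4 5 2)

g f r' r' g'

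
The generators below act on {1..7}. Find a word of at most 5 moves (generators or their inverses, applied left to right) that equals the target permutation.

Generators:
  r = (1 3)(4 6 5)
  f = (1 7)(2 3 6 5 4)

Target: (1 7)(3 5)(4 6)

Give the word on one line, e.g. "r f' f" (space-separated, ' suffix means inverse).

f' r' r' f' f'

  after f': (1 7)(2 4 5 6 3)
  after r': (1 7 3 2 5 4 6)
  after r': (1 7)(2 6 3)
  after f': (2 3 4 5 6)
  after f': (1 7)(3 5)(4 6)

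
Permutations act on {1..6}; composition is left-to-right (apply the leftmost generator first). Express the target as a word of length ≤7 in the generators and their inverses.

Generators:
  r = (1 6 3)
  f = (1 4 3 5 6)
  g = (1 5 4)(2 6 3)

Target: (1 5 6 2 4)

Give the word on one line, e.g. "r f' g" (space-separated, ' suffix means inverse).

  after g': (1 4 5)(2 3 6)
  after r: (1 4 5 6 2)
  after f': (2 6)(3 4)
  after r': (1 3 4 6 2)
  after f: (1 5 6 2 4)

g' r f' r' f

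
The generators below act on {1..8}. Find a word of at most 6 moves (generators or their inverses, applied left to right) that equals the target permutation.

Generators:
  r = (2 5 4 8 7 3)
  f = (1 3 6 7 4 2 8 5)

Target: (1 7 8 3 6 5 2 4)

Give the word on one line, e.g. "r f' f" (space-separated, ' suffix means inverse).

r' f' f' r' f'

  after r': (2 3 7 8 4 5)
  after f': (1 5 4 8 7 2)(3 6)
  after f': (1 8 6)(2 5 7 4)
  after r': (1 4 3 7 5 8 6)
  after f': (1 7 8 3 6 5 2 4)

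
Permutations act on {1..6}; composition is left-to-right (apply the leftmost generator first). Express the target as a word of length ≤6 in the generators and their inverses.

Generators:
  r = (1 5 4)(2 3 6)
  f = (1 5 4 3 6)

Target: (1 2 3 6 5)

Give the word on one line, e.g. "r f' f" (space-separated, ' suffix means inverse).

  after f: (1 5 4 3 6)
  after r': (2 6 4)
  after r': (1 4 6 5)(2 3)
  after f: (1 3 2 6 4)
  after r': (1 2 3 6 5)

f r' r' f r'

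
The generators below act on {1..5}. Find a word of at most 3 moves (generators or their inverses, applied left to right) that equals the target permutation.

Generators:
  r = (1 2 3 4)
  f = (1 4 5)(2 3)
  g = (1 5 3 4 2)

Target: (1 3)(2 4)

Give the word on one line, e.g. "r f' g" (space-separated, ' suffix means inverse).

r r

  after r: (1 2 3 4)
  after r: (1 3)(2 4)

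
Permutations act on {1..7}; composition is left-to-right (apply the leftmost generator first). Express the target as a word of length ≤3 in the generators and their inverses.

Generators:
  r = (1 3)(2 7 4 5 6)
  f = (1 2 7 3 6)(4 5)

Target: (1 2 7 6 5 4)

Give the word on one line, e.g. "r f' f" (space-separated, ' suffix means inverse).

r' f' f'

  after r': (1 3)(2 6 5 4 7)
  after f': (1 7)(2 3 6 4)
  after f': (1 2 7 6 5 4)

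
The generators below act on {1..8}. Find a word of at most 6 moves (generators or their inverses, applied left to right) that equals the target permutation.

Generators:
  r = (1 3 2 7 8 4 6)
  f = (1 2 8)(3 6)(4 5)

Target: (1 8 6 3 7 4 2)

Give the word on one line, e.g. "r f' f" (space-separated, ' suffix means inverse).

r r f' f'

  after r: (1 3 2 7 8 4 6)
  after r: (1 2 8 6 3 7 4)
  after f': (3 7 5 4 8)
  after f': (1 8 6 3 7 4 2)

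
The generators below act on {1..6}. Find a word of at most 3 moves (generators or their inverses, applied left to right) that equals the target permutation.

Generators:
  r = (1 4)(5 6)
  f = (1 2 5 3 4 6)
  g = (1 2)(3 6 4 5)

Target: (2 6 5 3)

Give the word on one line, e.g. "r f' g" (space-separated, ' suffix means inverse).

g' f'

  after g': (1 2)(3 5 4 6)
  after f': (2 6 5 3)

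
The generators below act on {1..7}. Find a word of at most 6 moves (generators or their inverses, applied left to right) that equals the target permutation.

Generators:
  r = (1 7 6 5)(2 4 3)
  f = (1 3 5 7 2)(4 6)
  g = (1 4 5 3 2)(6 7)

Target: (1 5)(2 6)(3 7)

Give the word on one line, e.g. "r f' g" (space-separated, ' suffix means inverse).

  after f: (1 3 5 7 2)(4 6)
  after r': (1 4 7 3 6 2 5)
  after f': (1 6 7)(2 3 4 5)
  after r': (1 7 5 3 2 4 6)
  after f': (1 5)(2 6)(3 7)

f r' f' r' f'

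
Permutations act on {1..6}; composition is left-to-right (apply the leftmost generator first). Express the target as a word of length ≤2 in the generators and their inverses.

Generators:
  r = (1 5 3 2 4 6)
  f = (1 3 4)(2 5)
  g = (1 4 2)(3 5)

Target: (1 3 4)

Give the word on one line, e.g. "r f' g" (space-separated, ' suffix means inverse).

f' f'

  after f': (1 4 3)(2 5)
  after f': (1 3 4)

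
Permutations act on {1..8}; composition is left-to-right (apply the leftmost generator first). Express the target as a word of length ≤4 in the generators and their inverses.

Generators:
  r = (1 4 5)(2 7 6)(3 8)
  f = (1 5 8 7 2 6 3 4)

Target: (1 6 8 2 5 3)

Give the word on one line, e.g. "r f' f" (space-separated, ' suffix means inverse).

r f' f'

  after r: (1 4 5)(2 7 6)(3 8)
  after f': (1 3 5 4)(2 8 6 7)
  after f': (1 6 8 2 5 3)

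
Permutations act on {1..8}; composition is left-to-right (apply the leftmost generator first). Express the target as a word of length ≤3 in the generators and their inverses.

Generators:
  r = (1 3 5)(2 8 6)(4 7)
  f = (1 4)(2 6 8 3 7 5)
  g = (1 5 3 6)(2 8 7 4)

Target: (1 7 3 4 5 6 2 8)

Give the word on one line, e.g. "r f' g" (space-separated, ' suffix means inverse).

f r'

  after f: (1 4)(2 6 8 3 7 5)
  after r': (1 7 3 4 5 6 2 8)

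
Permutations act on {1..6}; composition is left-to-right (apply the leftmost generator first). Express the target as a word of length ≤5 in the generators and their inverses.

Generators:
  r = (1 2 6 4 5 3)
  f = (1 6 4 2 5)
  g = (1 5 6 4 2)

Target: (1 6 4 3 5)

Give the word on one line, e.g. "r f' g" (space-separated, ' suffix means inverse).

  after r: (1 2 6 4 5 3)
  after g: (2 4 6)(3 5)
  after f': (1 5 3 2 6 4)
  after f': (1 2)(3 4 5)
  after r: (1 6 4 3 5)

r g f' f' r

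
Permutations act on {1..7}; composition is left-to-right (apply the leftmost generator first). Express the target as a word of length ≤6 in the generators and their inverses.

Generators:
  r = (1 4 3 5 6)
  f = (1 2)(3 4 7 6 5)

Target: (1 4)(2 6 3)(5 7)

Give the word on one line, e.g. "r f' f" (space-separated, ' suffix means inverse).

f r' f r

  after f: (1 2)(3 4 7 6 5)
  after r': (1 2 6 3)(4 7 5)
  after f: (2 5 7 3)(4 6)
  after r: (1 4)(2 6 3)(5 7)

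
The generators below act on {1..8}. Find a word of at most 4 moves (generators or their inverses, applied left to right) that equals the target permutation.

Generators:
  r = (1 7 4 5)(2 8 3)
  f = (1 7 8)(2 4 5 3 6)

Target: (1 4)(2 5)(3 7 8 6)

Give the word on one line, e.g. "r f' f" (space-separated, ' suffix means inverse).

r' f'

  after r': (1 5 4 7)(2 3 8)
  after f': (1 4)(2 5)(3 7 8 6)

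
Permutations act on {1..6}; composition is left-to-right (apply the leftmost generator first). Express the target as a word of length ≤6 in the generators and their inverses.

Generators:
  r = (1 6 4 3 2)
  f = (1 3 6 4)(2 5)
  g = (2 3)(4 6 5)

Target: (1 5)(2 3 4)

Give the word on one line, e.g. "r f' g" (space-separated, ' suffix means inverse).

f' g' r r

  after f': (1 4 6 3)(2 5)
  after g': (1 5 3)(2 6)
  after r: (1 5 2 4 3 6)
  after r: (1 5)(2 3 4)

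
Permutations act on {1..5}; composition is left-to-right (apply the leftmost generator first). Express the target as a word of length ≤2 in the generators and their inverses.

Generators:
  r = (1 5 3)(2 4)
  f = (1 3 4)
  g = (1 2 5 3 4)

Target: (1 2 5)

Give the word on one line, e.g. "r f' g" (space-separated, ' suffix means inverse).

  after g: (1 2 5 3 4)
  after f': (1 2 5)

g f'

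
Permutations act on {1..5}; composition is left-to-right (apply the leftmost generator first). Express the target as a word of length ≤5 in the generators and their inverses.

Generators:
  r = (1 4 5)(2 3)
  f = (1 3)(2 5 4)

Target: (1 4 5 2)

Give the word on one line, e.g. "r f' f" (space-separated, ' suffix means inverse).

f r r f' r

  after f: (1 3)(2 5 4)
  after r: (1 2)(3 4)
  after r: (1 3 5)(2 4)
  after f': (2 5 3)
  after r: (1 4 5 2)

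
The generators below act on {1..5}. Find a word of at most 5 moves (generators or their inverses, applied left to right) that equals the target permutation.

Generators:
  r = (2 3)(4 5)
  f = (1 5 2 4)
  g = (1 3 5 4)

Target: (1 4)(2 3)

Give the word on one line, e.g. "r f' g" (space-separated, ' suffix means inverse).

g f' g' f'

  after g: (1 3 5 4)
  after f': (1 3)(2 5)
  after g': (2 3 4 5)
  after f': (1 4)(2 3)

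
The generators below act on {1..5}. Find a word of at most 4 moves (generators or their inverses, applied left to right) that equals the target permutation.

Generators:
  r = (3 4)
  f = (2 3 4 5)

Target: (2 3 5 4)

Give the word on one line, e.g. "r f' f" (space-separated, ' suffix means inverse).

f' f' r

  after f': (2 5 4 3)
  after f': (2 4)(3 5)
  after r: (2 3 5 4)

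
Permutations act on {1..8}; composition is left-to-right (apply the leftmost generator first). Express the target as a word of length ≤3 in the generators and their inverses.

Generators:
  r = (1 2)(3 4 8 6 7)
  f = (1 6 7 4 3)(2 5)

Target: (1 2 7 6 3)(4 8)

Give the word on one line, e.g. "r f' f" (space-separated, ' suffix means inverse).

  after r: (1 2)(3 4 8 6 7)
  after f: (1 5 2 6 4 8 7)
  after f: (1 2 7 6 3)(4 8)

r f f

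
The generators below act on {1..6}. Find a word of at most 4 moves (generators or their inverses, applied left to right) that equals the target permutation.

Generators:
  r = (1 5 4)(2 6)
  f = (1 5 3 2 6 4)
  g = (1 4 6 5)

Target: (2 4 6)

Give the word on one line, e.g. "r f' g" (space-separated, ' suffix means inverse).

  after r': (1 4 5)(2 6)
  after g': (2 4 6)

r' g'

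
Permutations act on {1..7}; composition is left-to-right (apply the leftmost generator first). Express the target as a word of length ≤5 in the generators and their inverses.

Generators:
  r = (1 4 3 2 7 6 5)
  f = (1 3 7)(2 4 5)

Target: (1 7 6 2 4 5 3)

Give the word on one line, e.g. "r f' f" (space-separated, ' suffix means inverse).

r' f' r' f f

  after r': (1 5 6 7 2 3 4)
  after f': (1 4 7 5 6 3 2)
  after r': (2 5 7 6 4)
  after f: (1 3 7 6 5)
  after f: (1 7 6 2 4 5 3)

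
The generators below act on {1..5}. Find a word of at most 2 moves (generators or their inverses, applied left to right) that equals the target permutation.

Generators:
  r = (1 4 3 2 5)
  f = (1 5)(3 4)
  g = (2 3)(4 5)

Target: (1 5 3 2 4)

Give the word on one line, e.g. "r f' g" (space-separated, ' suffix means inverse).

  after g': (2 3)(4 5)
  after f: (1 5 3 2 4)

g' f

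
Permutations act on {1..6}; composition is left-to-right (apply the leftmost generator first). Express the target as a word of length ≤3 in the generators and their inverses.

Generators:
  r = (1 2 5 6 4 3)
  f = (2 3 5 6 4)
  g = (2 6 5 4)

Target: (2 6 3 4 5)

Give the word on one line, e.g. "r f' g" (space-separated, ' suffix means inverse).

  after g': (2 4 5 6)
  after f: (3 5 4 6)
  after g: (2 6 3 4 5)

g' f g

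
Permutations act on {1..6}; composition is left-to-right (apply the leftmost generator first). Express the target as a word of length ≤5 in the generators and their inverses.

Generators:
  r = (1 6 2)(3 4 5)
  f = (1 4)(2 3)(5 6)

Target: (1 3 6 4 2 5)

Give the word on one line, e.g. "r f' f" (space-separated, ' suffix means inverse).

  after r: (1 6 2)(3 4 5)
  after r: (1 2 6)(3 5 4)
  after f: (1 3 6 4 2 5)

r r f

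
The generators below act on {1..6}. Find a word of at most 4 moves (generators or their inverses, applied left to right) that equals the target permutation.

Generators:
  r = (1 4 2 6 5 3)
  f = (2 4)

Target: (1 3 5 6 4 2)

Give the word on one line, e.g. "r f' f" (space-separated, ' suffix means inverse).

  after f: (2 4)
  after r': (1 3 5 6 2)
  after f': (1 3 5 6 4 2)

f r' f'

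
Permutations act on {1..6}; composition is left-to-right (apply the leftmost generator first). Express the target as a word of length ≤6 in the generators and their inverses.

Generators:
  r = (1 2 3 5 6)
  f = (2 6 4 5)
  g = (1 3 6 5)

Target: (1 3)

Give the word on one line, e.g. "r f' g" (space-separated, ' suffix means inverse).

f r g' r f'

  after f: (2 6 4 5)
  after r: (1 2)(3 5)(4 6)
  after g': (1 2 5)(3 6 4)
  after r: (1 3)(2 6 4 5)
  after f': (1 3)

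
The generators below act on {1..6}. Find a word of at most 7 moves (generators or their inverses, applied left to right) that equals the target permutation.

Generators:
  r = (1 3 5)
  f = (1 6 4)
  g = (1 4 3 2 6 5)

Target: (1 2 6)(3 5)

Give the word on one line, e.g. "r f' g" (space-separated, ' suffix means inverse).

r' r' f g r'

  after r': (1 5 3)
  after r': (1 3 5)
  after f: (1 3 5 6 4)
  after g: (1 2 6 3)
  after r': (1 2 6)(3 5)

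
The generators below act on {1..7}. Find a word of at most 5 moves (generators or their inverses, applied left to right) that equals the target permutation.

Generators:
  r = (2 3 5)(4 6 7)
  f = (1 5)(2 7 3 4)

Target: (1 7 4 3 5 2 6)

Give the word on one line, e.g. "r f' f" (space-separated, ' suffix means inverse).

  after r: (2 3 5)(4 6 7)
  after f: (1 5 7 2 4 6 3)
  after r: (1 2 6 5 4 7 3)
  after f: (1 7 4 3 5 2 6)

r f r f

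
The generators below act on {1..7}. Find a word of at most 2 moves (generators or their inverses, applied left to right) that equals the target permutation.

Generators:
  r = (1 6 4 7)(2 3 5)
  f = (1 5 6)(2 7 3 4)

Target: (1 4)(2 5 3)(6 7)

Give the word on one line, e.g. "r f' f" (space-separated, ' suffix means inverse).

  after r: (1 6 4 7)(2 3 5)
  after r: (1 4)(2 5 3)(6 7)

r r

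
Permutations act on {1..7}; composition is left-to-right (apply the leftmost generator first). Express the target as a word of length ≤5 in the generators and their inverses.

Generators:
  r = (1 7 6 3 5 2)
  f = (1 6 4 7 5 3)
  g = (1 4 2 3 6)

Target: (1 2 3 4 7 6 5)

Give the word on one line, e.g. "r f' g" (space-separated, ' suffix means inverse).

g r' g f'

  after g: (1 4 2 3 6)
  after r': (1 4 5 3 7)(2 6)
  after g: (1 2)(3 7 4 5 6)
  after f': (1 2 3 4 7 6 5)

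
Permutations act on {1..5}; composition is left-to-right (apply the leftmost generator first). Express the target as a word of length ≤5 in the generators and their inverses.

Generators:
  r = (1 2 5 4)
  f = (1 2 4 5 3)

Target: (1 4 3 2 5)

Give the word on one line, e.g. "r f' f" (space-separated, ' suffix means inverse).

  after f: (1 2 4 5 3)
  after r: (1 5 3 2)
  after f: (1 3 4 5)
  after f: (2 4 3 5)
  after r': (1 4 3 2 5)

f r f f r'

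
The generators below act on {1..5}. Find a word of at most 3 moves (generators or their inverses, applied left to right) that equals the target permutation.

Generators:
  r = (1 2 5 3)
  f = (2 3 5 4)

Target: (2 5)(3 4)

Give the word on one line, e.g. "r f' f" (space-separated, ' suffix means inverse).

  after f: (2 3 5 4)
  after f: (2 5)(3 4)

f f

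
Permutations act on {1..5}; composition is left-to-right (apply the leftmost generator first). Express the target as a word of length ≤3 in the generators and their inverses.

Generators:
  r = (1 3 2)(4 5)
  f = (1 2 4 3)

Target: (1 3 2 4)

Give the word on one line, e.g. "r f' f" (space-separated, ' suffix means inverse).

  after f: (1 2 4 3)
  after r: (2 5 4)
  after r: (1 3 2 4)

f r r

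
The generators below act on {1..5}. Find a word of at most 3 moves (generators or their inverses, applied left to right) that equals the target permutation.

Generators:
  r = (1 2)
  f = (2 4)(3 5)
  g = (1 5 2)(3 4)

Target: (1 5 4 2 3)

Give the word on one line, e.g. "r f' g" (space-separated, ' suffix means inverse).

f r g'

  after f: (2 4)(3 5)
  after r: (1 2 4)(3 5)
  after g': (1 5 4 2 3)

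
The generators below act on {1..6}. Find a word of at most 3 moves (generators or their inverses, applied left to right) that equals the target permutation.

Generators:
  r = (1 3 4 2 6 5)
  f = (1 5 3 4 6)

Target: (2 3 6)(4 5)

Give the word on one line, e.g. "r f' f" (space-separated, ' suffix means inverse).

  after r': (1 5 6 2 4 3)
  after f': (2 3 6)(4 5)

r' f'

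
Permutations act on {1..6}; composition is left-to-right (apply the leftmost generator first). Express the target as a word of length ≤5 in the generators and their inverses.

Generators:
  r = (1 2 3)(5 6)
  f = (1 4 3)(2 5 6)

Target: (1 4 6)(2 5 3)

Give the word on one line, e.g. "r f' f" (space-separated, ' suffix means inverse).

f r f' r' f'

  after f: (1 4 3)(2 5 6)
  after r: (1 4)(2 6 3)
  after f': (2 5)(3 6 4)
  after r': (1 3 5)(2 6 4)
  after f': (1 4 6)(2 5 3)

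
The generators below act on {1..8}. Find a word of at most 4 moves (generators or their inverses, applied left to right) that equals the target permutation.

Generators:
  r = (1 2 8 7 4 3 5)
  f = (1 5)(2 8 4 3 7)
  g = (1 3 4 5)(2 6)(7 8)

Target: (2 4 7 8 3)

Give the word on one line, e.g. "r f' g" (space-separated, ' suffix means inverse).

f f

  after f: (1 5)(2 8 4 3 7)
  after f: (2 4 7 8 3)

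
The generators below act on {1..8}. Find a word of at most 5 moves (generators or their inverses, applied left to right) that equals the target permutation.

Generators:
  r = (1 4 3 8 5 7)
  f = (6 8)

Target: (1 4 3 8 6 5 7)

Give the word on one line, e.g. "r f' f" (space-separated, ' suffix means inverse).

f r f' f'

  after f: (6 8)
  after r: (1 4 3 8 6 5 7)
  after f': (1 4 3 6 5 7)
  after f': (1 4 3 8 6 5 7)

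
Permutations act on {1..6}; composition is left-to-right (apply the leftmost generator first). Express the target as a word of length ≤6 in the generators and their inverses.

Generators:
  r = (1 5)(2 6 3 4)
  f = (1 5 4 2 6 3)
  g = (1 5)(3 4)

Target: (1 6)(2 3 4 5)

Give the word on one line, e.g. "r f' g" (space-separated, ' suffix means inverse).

g f f r g'

  after g: (1 5)(3 4)
  after f: (1 4)(2 6 3)
  after f: (1 2 3 6)(4 5)
  after r: (1 6 5 2 4)
  after g': (1 6)(2 3 4 5)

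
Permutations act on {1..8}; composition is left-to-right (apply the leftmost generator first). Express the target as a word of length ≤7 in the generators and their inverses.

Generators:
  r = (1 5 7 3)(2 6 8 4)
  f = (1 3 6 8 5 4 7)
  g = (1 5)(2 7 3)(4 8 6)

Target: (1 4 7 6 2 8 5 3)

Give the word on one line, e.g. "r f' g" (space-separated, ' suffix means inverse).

g' g' f g' f'

  after g': (1 5)(2 3 7)(4 6 8)
  after g': (2 7 3)(4 8 6)
  after f: (1 3 2)(4 5)(6 7)
  after g': (1 7 8 4)(2 5 6)
  after f': (1 4 7 6 2 8 5 3)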